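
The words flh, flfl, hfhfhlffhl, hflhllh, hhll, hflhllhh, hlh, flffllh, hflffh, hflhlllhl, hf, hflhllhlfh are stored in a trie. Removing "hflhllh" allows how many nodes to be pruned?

0

After clearing the end-marker at "hflhllh", prune upward until reaching a node still needed by another word.
Every node on "hflhllh" is still needed (e.g. by "hflhllhh"), so nothing is freed.
Nodes removed: 0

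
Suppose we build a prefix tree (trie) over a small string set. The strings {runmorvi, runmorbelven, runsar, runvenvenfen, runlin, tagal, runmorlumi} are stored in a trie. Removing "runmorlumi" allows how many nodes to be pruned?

After clearing the end-marker at "runmorlumi", prune upward until reaching a node still needed by another word.
The suffix "lumi" (4 nodes) is used only by "runmorlumi"; the node for "runmor" still has the child "v", so pruning stops there.
Nodes removed: 4

4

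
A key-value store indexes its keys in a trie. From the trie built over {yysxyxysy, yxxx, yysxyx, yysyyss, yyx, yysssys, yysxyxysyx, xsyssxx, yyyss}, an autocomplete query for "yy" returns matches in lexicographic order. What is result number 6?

yyx

Filter for "yy…" and sort: "yysssys", "yysxyx", "yysxyxysy", "yysxyxysyx", "yysyyss", "yyx", "yyyss"
Position 6: yyx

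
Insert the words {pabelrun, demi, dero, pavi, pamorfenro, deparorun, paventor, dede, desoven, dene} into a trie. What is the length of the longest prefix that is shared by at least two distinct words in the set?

The deepest shared node is where two words last agree before diverging.
"paventor" and "pavi" agree on "pav" (3 characters) before diverging; nothing deeper is shared.
Longest shared-prefix length: 3

3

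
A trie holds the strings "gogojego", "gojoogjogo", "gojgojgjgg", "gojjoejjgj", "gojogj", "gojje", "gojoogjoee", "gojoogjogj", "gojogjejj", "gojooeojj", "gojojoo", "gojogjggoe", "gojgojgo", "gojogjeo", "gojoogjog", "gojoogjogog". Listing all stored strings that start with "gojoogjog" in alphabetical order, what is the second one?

DFS of the "gojoogjog" subtree visits, in order: "gojoogjog", "gojoogjogj", "gojoogjogo", "gojoogjogog"
The 2nd is gojoogjogj.

gojoogjogj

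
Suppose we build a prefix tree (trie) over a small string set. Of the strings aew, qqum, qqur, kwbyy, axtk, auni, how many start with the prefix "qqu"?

Walk to "qqu"; the words in its subtree are exactly those with that prefix.
Matches: "qqum", "qqur"
Count: 2

2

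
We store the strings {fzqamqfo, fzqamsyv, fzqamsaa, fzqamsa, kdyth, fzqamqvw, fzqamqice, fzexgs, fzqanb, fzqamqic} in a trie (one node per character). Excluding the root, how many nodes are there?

Insert word by word; a character creates a node only if that edge doesn't already exist:
  "fzqamqfo" → 8 new (f, z, q, a, m, q, f, o)
  "fzqamsyv" → prefix "fzqam" already present; 3 new (s, y, v)
  "fzqamsaa" → prefix "fzqams" already present; 2 new (a, a)
  "fzqamsa" → prefix "fzqamsa" already present; 0 new (none)
  "kdyth" → 5 new (k, d, y, t, h)
  "fzqamqvw" → prefix "fzqamq" already present; 2 new (v, w)
  "fzqamqice" → prefix "fzqamq" already present; 3 new (i, c, e)
  "fzexgs" → prefix "fz" already present; 4 new (e, x, g, s)
  "fzqanb" → prefix "fzqa" already present; 2 new (n, b)
  "fzqamqic" → prefix "fzqamqic" already present; 0 new (none)
Total nodes = 8 + 3 + 2 + 0 + 5 + 2 + 3 + 4 + 2 + 0 = 29

29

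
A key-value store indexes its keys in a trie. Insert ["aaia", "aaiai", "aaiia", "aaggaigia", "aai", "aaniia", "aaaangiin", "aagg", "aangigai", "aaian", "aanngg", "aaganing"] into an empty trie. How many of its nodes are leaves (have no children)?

Leaves are exactly the stored words that no other stored word extends.
Those words: "aaaangiin", "aaganing", "aaggaigia", "aaiai", "aaian", "aaiia", "aangigai", "aaniia", "aanngg"
Leaf count: 9

9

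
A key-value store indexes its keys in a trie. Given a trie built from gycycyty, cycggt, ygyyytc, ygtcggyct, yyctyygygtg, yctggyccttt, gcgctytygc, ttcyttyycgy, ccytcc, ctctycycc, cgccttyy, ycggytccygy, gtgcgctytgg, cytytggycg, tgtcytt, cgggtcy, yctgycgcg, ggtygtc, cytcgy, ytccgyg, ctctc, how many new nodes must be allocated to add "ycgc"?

The longest prefix of "ycgc" already in the trie is "ycg" (length 3).
So 4 − 3 = 1 new nodes.

1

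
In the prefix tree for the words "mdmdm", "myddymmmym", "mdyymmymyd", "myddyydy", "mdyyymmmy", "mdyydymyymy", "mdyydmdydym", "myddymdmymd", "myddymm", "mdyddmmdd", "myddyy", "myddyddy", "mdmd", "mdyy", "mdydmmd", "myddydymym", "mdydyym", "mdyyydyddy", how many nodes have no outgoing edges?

14

Leaves are exactly the stored words that no other stored word extends.
Those words: "mdmdm", "mdyddmmdd", "mdydmmd", "mdydyym", "mdyydmdydym", "mdyydymyymy", "mdyymmymyd", "mdyyydyddy", "mdyyymmmy", "myddyddy", "myddydymym", "myddymdmymd", "myddymmmym", "myddyydy"
Leaf count: 14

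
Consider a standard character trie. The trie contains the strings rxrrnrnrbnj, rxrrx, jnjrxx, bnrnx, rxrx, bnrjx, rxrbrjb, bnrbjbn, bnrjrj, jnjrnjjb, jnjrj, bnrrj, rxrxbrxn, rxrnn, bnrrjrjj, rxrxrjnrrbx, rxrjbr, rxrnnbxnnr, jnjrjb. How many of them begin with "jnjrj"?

2

Traverse to the node for "jnjrj", then collect every word in that subtree.
Matches: "jnjrj", "jnjrjb"
Count: 2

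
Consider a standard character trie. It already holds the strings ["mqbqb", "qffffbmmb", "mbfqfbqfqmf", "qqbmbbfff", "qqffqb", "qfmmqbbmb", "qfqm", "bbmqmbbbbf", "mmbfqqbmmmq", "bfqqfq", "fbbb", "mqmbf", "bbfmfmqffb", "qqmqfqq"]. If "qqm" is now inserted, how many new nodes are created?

0

Every character of "qqm" already lies on an existing path (it is a prefix of some stored word).
No new nodes are needed: 0.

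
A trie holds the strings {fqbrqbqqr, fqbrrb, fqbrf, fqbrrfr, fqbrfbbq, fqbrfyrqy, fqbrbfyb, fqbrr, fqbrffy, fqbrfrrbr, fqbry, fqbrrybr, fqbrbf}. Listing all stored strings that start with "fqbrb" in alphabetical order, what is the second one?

fqbrbfyb

Filter for "fqbrb…" and sort: "fqbrbf", "fqbrbfyb"
Position 2: fqbrbfyb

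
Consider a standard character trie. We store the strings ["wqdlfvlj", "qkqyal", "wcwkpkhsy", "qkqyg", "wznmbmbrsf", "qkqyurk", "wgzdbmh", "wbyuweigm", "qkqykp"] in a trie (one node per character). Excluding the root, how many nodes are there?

51

Insert word by word; a character creates a node only if that edge doesn't already exist:
  "wqdlfvlj" → 8 new (w, q, d, l, f, v, l, j)
  "qkqyal" → 6 new (q, k, q, y, a, l)
  "wcwkpkhsy" → prefix "w" already present; 8 new (c, w, k, p, k, h, s, y)
  "qkqyg" → prefix "qkqy" already present; 1 new (g)
  "wznmbmbrsf" → prefix "w" already present; 9 new (z, n, m, b, m, b, r, s, f)
  "qkqyurk" → prefix "qkqy" already present; 3 new (u, r, k)
  "wgzdbmh" → prefix "w" already present; 6 new (g, z, d, b, m, h)
  "wbyuweigm" → prefix "w" already present; 8 new (b, y, u, w, e, i, g, m)
  "qkqykp" → prefix "qkqy" already present; 2 new (k, p)
Total nodes = 8 + 6 + 8 + 1 + 9 + 3 + 6 + 8 + 2 = 51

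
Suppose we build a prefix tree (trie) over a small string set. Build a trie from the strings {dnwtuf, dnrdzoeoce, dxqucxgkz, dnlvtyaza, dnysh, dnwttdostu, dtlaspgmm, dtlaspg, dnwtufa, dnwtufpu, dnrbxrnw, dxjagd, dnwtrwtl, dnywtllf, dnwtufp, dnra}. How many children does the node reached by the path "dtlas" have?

Walk "dtlas" from the root, arriving at one node.
Characters that immediately follow "dtlas" among the stored strings: {p}.
That node has 1 child edge.

1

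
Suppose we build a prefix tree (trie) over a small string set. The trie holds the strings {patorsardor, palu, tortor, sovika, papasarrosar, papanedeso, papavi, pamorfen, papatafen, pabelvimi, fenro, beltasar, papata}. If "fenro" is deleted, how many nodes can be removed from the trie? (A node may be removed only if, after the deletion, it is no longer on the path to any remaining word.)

Walk "fenro" from the leaf back toward the root, removing each node that no remaining word uses.
No other word shares any prefix with "fenro", so all 5 of its nodes go.
Nodes removed: 5

5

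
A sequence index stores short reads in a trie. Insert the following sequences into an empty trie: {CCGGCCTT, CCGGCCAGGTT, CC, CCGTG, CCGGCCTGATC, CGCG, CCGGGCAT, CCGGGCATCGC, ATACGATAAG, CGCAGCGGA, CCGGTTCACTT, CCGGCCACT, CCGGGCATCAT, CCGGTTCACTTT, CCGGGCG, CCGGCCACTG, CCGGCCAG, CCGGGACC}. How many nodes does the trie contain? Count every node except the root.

Insert word by word; a character creates a node only if that edge doesn't already exist:
  "CCGGCCTT" → 8 new (C, C, G, G, C, C, T, T)
  "CCGGCCAGGTT" → prefix "CCGGCC" already present; 5 new (A, G, G, T, T)
  "CC" → prefix "CC" already present; 0 new (none)
  "CCGTG" → prefix "CCG" already present; 2 new (T, G)
  "CCGGCCTGATC" → prefix "CCGGCCT" already present; 4 new (G, A, T, C)
  "CGCG" → prefix "C" already present; 3 new (G, C, G)
  "CCGGGCAT" → prefix "CCGG" already present; 4 new (G, C, A, T)
  "CCGGGCATCGC" → prefix "CCGGGCAT" already present; 3 new (C, G, C)
  "ATACGATAAG" → 10 new (A, T, A, C, G, A, T, A, A, G)
  "CGCAGCGGA" → prefix "CGC" already present; 6 new (A, G, C, G, G, A)
  "CCGGTTCACTT" → prefix "CCGG" already present; 7 new (T, T, C, A, C, T, T)
  "CCGGCCACT" → prefix "CCGGCCA" already present; 2 new (C, T)
  "CCGGGCATCAT" → prefix "CCGGGCATC" already present; 2 new (A, T)
  "CCGGTTCACTTT" → prefix "CCGGTTCACTT" already present; 1 new (T)
  "CCGGGCG" → prefix "CCGGGC" already present; 1 new (G)
  "CCGGCCACTG" → prefix "CCGGCCACT" already present; 1 new (G)
  "CCGGCCAG" → prefix "CCGGCCAG" already present; 0 new (none)
  "CCGGGACC" → prefix "CCGGG" already present; 3 new (A, C, C)
Total nodes = 8 + 5 + 0 + 2 + 4 + 3 + 4 + 3 + 10 + 6 + 7 + 2 + 2 + 1 + 1 + 1 + 0 + 3 = 62

62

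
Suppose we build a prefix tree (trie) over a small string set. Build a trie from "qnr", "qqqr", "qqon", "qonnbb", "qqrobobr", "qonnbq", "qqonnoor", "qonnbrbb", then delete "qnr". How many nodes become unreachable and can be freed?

2

A node on "qnr"'s path can go only if nothing else ends at it or branches off below it.
The suffix "nr" (2 nodes) is used only by "qnr"; the node for "q" still has the child "q", so pruning stops there.
Nodes removed: 2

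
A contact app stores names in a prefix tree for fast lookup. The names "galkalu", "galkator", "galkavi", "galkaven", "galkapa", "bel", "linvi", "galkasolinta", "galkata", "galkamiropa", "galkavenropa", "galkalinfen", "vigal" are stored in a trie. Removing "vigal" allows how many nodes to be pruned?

5

Walk "vigal" from the leaf back toward the root, removing each node that no remaining word uses.
No other word shares any prefix with "vigal", so all 5 of its nodes go.
Nodes removed: 5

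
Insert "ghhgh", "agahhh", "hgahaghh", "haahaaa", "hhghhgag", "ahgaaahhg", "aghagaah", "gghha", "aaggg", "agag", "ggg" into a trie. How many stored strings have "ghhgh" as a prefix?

Traverse to the node for "ghhgh", then collect every word in that subtree.
Matches: "ghhgh"
Count: 1

1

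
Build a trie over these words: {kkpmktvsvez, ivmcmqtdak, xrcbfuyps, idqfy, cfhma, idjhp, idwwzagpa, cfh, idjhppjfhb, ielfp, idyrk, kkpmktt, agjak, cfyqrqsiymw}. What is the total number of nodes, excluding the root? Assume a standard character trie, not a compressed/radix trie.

76

Count nodes per top-level branch (shared prefixes stored once):
  'a'-branch (agjak): 5 nodes
  'c'-branch (cfh, cfhma, cfyqrqsiymw): 14 nodes
  'i'-branch (idjhp, idjhppjfhb, idqfy, idwwzagpa, idyrk, ielfp, ivmcmqtdak): 36 nodes
  'k'-branch (kkpmktt, kkpmktvsvez): 12 nodes
  'x'-branch (xrcbfuyps): 9 nodes
Sum: 76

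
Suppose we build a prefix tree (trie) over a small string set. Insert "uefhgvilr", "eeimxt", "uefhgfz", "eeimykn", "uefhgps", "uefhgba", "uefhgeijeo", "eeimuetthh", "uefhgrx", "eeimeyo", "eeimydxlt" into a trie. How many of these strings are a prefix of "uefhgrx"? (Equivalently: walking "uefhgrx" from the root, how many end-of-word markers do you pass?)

Check each prefix of "uefhgrx" against the stored set — each match is an end-marker on the path.
Prefixes of the query that are stored words: "uefhgrx"
Count: 1

1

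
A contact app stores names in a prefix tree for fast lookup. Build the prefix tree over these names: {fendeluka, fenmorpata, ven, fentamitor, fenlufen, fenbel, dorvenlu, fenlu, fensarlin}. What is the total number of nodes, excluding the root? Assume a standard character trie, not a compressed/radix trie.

Count nodes per top-level branch (shared prefixes stored once):
  'd'-branch (dorvenlu): 8 nodes
  'f'-branch (fenbel, fendeluka, fenlu, fenlufen, fenmorpata, fensarlin, fentamitor): 37 nodes
  'v'-branch (ven): 3 nodes
Sum: 48

48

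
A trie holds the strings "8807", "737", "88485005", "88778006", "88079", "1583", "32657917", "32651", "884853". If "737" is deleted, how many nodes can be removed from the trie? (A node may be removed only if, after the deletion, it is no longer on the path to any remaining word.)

A node on "737"'s path can go only if nothing else ends at it or branches off below it.
No other word shares any prefix with "737", so all 3 of its nodes go.
Nodes removed: 3

3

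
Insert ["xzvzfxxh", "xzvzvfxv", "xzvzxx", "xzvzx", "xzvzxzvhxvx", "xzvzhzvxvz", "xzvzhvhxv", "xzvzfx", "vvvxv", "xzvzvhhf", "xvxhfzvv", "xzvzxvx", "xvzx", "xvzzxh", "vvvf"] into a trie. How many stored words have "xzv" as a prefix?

10

Walk to "xzv"; the words in its subtree are exactly those with that prefix.
Matches: "xzvzfx", "xzvzfxxh", "xzvzhvhxv", "xzvzhzvxvz", "xzvzvfxv", "xzvzvhhf", "xzvzx", "xzvzxvx", "xzvzxx", "xzvzxzvhxvx"
Count: 10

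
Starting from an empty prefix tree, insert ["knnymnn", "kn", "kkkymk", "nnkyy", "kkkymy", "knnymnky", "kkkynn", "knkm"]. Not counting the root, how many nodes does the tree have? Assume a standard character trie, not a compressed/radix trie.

24

Count nodes per top-level branch (shared prefixes stored once):
  'k'-branch (kkkymk, kkkymy, kkkynn, kn, knkm, knnymnky, knnymnn): 19 nodes
  'n'-branch (nnkyy): 5 nodes
Sum: 24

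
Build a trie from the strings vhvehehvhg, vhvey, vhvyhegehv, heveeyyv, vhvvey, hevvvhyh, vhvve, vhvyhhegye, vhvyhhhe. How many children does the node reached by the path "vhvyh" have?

Follow the path "vhvyh" to its node, then look at its outgoing edges.
Distinct next characters after "vhvyh": e, h.
That node has 2 child edges.

2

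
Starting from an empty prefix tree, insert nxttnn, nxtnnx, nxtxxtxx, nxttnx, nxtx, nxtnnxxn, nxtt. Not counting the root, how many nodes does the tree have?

17

Insert word by word; a character creates a node only if that edge doesn't already exist:
  "nxttnn" → 6 new (n, x, t, t, n, n)
  "nxtnnx" → prefix "nxt" already present; 3 new (n, n, x)
  "nxtxxtxx" → prefix "nxt" already present; 5 new (x, x, t, x, x)
  "nxttnx" → prefix "nxttn" already present; 1 new (x)
  "nxtx" → prefix "nxtx" already present; 0 new (none)
  "nxtnnxxn" → prefix "nxtnnx" already present; 2 new (x, n)
  "nxtt" → prefix "nxtt" already present; 0 new (none)
Total nodes = 6 + 3 + 5 + 1 + 0 + 2 + 0 = 17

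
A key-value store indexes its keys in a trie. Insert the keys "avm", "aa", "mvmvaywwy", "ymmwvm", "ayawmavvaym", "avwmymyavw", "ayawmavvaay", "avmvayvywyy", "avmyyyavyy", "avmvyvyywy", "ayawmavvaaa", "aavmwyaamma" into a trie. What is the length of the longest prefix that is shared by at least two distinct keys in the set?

10

The deepest shared node is where two words last agree before diverging.
"ayawmavvaaa" and "ayawmavvaay" agree on "ayawmavvaa" (10 characters) before diverging; nothing deeper is shared.
Longest shared-prefix length: 10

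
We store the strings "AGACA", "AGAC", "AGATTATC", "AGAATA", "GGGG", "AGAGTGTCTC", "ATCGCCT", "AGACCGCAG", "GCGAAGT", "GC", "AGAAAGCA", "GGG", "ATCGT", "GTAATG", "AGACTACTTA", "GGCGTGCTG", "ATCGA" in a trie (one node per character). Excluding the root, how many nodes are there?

65

Count nodes per top-level branch (shared prefixes stored once):
  'A'-branch (AGAAAGCA, AGAATA, AGAC, AGACA, AGACCGCAG, AGACTACTTA, AGAGTGTCTC, AGATTATC, ATCGA, ATCGCCT, ATCGT): 43 nodes
  'G'-branch (GC, GCGAAGT, GGCGTGCTG, GGG, GGGG, GTAATG): 22 nodes
Sum: 65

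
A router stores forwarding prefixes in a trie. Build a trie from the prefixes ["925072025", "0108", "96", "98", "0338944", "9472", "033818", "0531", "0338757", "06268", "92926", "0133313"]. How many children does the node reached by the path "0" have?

4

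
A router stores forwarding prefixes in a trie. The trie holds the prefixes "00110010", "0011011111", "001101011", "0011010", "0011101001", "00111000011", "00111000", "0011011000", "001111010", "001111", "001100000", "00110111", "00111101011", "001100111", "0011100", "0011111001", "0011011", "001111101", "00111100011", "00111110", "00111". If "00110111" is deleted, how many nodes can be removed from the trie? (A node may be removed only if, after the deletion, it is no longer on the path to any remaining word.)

After clearing the end-marker at "00110111", prune upward until reaching a node still needed by another word.
Every node on "00110111" is still needed (e.g. by "0011011111"), so nothing is freed.
Nodes removed: 0

0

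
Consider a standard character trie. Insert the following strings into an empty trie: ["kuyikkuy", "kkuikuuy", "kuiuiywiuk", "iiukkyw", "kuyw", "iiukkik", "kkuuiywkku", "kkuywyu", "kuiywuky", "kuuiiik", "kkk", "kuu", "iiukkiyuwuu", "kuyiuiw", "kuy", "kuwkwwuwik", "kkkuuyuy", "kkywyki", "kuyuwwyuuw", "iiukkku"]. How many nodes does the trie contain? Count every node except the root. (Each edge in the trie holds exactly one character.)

Count nodes per top-level branch (shared prefixes stored once):
  'i'-branch (iiukkik, iiukkiyuwuu, iiukkku, iiukkyw): 16 nodes
  'k'-branch (kkk, kkkuuyuy, kkuikuuy, kkuuiywkku, kkuywyu, kkywyki, kuiuiywiuk, kuiywuky, kuu, kuuiiik, kuwkwwuwik, kuy, kuyikkuy, kuyiuiw, kuyuwwyuuw, kuyw): 74 nodes
Sum: 90

90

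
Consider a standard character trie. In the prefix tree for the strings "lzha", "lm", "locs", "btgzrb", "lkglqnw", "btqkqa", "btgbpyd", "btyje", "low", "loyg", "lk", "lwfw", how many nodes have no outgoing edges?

Leaves are exactly the stored words that no other stored word extends.
Those words: "btgbpyd", "btgzrb", "btqkqa", "btyje", "lkglqnw", "lm", "locs", "low", "loyg", "lwfw", "lzha"
Leaf count: 11

11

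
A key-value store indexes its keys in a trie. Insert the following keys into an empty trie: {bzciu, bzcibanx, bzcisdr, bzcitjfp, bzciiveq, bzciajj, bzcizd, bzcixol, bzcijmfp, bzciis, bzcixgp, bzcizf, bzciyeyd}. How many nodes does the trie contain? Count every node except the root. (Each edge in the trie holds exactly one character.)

For each word, the new-node count is its length minus the longest prefix already in the trie:
  "bzciu" → 5 new (b, z, c, i, u)
  "bzcibanx" → prefix "bzci" already present; 4 new (b, a, n, x)
  "bzcisdr" → prefix "bzci" already present; 3 new (s, d, r)
  "bzcitjfp" → prefix "bzci" already present; 4 new (t, j, f, p)
  "bzciiveq" → prefix "bzci" already present; 4 new (i, v, e, q)
  "bzciajj" → prefix "bzci" already present; 3 new (a, j, j)
  "bzcizd" → prefix "bzci" already present; 2 new (z, d)
  "bzcixol" → prefix "bzci" already present; 3 new (x, o, l)
  "bzcijmfp" → prefix "bzci" already present; 4 new (j, m, f, p)
  "bzciis" → prefix "bzcii" already present; 1 new (s)
  "bzcixgp" → prefix "bzcix" already present; 2 new (g, p)
  "bzcizf" → prefix "bzciz" already present; 1 new (f)
  "bzciyeyd" → prefix "bzci" already present; 4 new (y, e, y, d)
Total nodes = 5 + 4 + 3 + 4 + 4 + 3 + 2 + 3 + 4 + 1 + 2 + 1 + 4 = 40

40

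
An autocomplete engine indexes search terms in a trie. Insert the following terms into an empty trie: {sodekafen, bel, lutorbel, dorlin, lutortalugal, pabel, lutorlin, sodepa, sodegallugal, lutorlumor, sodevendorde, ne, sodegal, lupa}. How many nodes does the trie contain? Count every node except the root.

Count nodes per top-level branch (shared prefixes stored once):
  'b'-branch (bel): 3 nodes
  'd'-branch (dorlin): 6 nodes
  'l'-branch (lupa, lutorbel, lutorlin, lutorlumor, lutortalugal): 24 nodes
  'n'-branch (ne): 2 nodes
  'p'-branch (pabel): 5 nodes
  's'-branch (sodegal, sodegallugal, sodekafen, sodepa, sodevendorde): 27 nodes
Sum: 67

67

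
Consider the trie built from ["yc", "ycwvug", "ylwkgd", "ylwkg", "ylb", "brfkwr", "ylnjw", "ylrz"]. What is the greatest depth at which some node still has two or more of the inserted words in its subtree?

5

Look for the deepest trie node that still has at least two words in its subtree.
e.g. "ylwkg" and "ylwkgd" share the prefix "ylwkg" of length 5; no pair shares a longer one.
Longest shared-prefix length: 5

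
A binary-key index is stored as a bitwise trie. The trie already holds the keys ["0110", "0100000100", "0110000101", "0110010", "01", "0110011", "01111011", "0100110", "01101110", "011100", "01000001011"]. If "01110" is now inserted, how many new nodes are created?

0

Every character of "01110" already lies on an existing path (it is a prefix of some stored word).
No new nodes are needed: 0.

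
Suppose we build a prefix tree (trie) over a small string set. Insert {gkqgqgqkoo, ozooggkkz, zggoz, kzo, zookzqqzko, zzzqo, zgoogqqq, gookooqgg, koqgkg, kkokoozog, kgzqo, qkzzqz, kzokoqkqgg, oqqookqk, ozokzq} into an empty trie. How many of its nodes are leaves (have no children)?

Leaves are exactly the stored words that no other stored word extends.
Those words: "gkqgqgqkoo", "gookooqgg", "kgzqo", "kkokoozog", "koqgkg", "kzokoqkqgg", "oqqookqk", "ozokzq", "ozooggkkz", "qkzzqz", "zggoz", "zgoogqqq", "zookzqqzko", "zzzqo"
Leaf count: 14

14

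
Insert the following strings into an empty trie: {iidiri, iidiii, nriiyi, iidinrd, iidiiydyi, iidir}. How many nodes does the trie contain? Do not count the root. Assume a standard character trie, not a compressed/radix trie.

Count nodes per top-level branch (shared prefixes stored once):
  'i'-branch (iidiii, iidiiydyi, iidinrd, iidir, iidiri): 15 nodes
  'n'-branch (nriiyi): 6 nodes
Sum: 21

21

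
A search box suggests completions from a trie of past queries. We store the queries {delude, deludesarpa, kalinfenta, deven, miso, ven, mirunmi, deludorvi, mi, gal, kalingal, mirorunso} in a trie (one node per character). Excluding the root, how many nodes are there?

For each word, the new-node count is its length minus the longest prefix already in the trie:
  "delude" → 6 new (d, e, l, u, d, e)
  "deludesarpa" → prefix "delude" already present; 5 new (s, a, r, p, a)
  "kalinfenta" → 10 new (k, a, l, i, n, f, e, n, t, a)
  "deven" → prefix "de" already present; 3 new (v, e, n)
  "miso" → 4 new (m, i, s, o)
  "ven" → 3 new (v, e, n)
  "mirunmi" → prefix "mi" already present; 5 new (r, u, n, m, i)
  "deludorvi" → prefix "delud" already present; 4 new (o, r, v, i)
  "mi" → prefix "mi" already present; 0 new (none)
  "gal" → 3 new (g, a, l)
  "kalingal" → prefix "kalin" already present; 3 new (g, a, l)
  "mirorunso" → prefix "mir" already present; 6 new (o, r, u, n, s, o)
Total nodes = 6 + 5 + 10 + 3 + 4 + 3 + 5 + 4 + 0 + 3 + 3 + 6 = 52

52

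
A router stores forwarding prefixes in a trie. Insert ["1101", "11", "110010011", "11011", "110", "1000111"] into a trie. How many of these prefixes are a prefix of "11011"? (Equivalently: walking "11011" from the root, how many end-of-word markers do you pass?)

4

Traverse "11011" character by character; count nodes along the way that are marked as word ends.
Prefixes of the query that are stored words: "11", "110", "1101", "11011"
Count: 4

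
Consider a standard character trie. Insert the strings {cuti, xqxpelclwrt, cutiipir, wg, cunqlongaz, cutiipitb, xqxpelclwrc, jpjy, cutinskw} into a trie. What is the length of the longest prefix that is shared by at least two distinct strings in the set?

The deepest shared node is where two words last agree before diverging.
"xqxpelclwrc" and "xqxpelclwrt" agree on "xqxpelclwr" (10 characters) before diverging; nothing deeper is shared.
Longest shared-prefix length: 10

10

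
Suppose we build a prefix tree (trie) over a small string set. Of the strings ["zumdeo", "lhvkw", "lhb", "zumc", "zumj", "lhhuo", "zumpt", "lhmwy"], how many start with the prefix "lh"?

4

Walk to "lh"; the words in its subtree are exactly those with that prefix.
Words under "lh": lhb, lhhuo, lhmwy, lhvkw
Count: 4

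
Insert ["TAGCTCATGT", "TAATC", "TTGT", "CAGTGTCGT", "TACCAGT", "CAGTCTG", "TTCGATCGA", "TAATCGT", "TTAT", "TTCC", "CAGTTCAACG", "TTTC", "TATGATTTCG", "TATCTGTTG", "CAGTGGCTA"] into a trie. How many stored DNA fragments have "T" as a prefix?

11

Traverse to the node for "T", then collect every word in that subtree.
Words under "T": TAATC, TAATCGT, TACCAGT, TAGCTCATGT, TATCTGTTG, TATGATTTCG, TTAT, TTCC, TTCGATCGA, TTGT, TTTC
Count: 11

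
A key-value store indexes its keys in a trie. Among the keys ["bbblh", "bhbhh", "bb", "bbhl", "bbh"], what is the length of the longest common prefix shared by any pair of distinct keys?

Equivalently: take the maximum, over all pairs, of their longest common prefix length.
e.g. "bbh" and "bbhl" share the prefix "bbh" of length 3; no pair shares a longer one.
Longest shared-prefix length: 3

3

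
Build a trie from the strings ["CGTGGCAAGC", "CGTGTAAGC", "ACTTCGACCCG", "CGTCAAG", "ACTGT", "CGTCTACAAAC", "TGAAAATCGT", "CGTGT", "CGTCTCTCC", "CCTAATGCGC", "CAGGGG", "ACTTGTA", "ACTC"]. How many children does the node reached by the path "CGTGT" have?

Walk "CGTGT" from the root, arriving at one node.
Distinct next characters after "CGTGT": A.
That node has 1 child edge.

1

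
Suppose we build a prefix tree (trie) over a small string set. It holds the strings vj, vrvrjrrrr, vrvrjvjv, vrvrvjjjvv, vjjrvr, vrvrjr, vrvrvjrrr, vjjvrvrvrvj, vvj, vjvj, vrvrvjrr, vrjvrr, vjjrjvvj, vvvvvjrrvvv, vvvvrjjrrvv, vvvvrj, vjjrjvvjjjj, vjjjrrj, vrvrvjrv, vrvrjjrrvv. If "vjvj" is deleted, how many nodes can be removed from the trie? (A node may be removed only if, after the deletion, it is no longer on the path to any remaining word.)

2

A node on "vjvj"'s path can go only if nothing else ends at it or branches off below it.
The suffix "vj" (2 nodes) is used only by "vjvj"; the node for "vj" still has the child "j", so pruning stops there.
Nodes removed: 2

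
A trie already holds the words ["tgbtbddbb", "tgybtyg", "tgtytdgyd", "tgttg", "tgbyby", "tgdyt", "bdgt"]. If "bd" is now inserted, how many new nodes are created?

"bd" is already a full path in the trie; only an end-marker is added.
No new nodes are needed: 0.

0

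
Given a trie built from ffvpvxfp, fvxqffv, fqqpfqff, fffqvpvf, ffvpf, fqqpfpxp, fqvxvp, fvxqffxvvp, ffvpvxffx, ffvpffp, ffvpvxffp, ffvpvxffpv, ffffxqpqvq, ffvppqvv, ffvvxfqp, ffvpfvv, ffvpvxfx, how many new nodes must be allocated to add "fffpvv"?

3

"fff" is already a path in the trie; the remaining "pvv" must be added.
New nodes needed: |"fffpvv"| − 3 = 6 − 3 = 3.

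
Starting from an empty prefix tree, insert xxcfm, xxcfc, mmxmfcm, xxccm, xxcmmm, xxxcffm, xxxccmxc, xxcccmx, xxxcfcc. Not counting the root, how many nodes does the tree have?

Insert word by word; a character creates a node only if that edge doesn't already exist:
  "xxcfm" → 5 new (x, x, c, f, m)
  "xxcfc" → prefix "xxcf" already present; 1 new (c)
  "mmxmfcm" → 7 new (m, m, x, m, f, c, m)
  "xxccm" → prefix "xxc" already present; 2 new (c, m)
  "xxcmmm" → prefix "xxc" already present; 3 new (m, m, m)
  "xxxcffm" → prefix "xx" already present; 5 new (x, c, f, f, m)
  "xxxccmxc" → prefix "xxxc" already present; 4 new (c, m, x, c)
  "xxcccmx" → prefix "xxcc" already present; 3 new (c, m, x)
  "xxxcfcc" → prefix "xxxcf" already present; 2 new (c, c)
Total nodes = 5 + 1 + 7 + 2 + 3 + 5 + 4 + 3 + 2 = 32

32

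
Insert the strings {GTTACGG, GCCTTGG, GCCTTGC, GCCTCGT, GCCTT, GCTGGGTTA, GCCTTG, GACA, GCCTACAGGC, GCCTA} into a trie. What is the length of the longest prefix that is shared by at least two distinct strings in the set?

The deepest shared node is where two words last agree before diverging.
"GCCTTG" and "GCCTTGC" agree on "GCCTTG" (6 characters) before diverging; nothing deeper is shared.
Longest shared-prefix length: 6

6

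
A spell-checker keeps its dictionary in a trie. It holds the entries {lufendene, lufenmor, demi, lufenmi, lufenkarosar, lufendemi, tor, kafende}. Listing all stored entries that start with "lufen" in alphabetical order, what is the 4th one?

lufenmi

Words with prefix "lufen", in lexicographic order: "lufendemi", "lufendene", "lufenkarosar", "lufenmi", "lufenmor"
Position 4: lufenmi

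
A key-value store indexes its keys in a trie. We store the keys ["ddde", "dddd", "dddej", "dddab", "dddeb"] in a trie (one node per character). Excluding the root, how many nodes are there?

For each word, the new-node count is its length minus the longest prefix already in the trie:
  "ddde" → 4 new (d, d, d, e)
  "dddd" → prefix "ddd" already present; 1 new (d)
  "dddej" → prefix "ddde" already present; 1 new (j)
  "dddab" → prefix "ddd" already present; 2 new (a, b)
  "dddeb" → prefix "ddde" already present; 1 new (b)
Total nodes = 4 + 1 + 1 + 2 + 1 = 9

9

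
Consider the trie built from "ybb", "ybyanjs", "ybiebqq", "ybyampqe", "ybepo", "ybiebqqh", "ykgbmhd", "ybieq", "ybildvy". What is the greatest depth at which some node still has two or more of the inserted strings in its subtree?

Look for the deepest trie node that still has at least two words in its subtree.
"ybiebqq" and "ybiebqqh" agree on "ybiebqq" (7 characters) before diverging; nothing deeper is shared.
Longest shared-prefix length: 7

7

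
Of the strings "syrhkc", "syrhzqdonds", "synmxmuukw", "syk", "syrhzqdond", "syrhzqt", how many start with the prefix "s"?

6

Filter for entries beginning with "s":
Matches: "syk", "synmxmuukw", "syrhkc", "syrhzqdond", "syrhzqdonds", "syrhzqt"
Count: 6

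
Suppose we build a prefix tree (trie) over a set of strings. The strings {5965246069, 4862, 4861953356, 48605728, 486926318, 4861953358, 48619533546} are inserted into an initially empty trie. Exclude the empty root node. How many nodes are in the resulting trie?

35

Trie structure (* marks end of a word):
(root)
├─ 4
│  └─ 8
│     └─ 6
│        ├─ 0
│        │  └─ 5
│        │     └─ 7
│        │        └─ 2
│        │           └─ 8 *
│        ├─ 1
│        │  └─ 9
│        │     └─ 5
│        │        └─ 3
│        │           └─ 3
│        │              └─ 5
│        │                 ├─ 4
│        │                 │  └─ 6 *
│        │                 ├─ 6 *
│        │                 └─ 8 *
│        ├─ 2 *
│        └─ 9
│           └─ 2
│              └─ 6
│                 └─ 3
│                    └─ 1
│                       └─ 8 *
└─ 5
   └─ 9
      └─ 6
         └─ 5
            └─ 2
               └─ 4
                  └─ 6
                     └─ 0
                        └─ 6
                           └─ 9 *
Counting every labelled node above: 35.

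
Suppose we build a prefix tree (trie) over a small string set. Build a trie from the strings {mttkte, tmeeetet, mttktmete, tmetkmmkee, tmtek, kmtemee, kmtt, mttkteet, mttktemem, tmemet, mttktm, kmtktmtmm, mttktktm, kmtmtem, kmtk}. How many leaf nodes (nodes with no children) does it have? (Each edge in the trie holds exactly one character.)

12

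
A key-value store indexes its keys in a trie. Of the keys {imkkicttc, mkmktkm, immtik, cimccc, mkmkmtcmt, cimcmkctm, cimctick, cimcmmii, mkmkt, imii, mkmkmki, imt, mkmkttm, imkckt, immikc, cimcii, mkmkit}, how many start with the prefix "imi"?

Traverse to the node for "imi", then collect every word in that subtree.
Matches: "imii"
Count: 1

1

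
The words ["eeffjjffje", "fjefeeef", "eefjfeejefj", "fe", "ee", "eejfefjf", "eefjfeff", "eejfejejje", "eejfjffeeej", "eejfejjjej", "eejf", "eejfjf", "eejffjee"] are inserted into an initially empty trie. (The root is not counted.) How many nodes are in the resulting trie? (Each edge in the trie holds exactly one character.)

55

For each word, the new-node count is its length minus the longest prefix already in the trie:
  "eeffjjffje" → 10 new (e, e, f, f, j, j, f, f, j, e)
  "fjefeeef" → 8 new (f, j, e, f, e, e, e, f)
  "eefjfeejefj" → prefix "eef" already present; 8 new (j, f, e, e, j, e, f, j)
  "fe" → prefix "f" already present; 1 new (e)
  "ee" → prefix "ee" already present; 0 new (none)
  "eejfefjf" → prefix "ee" already present; 6 new (j, f, e, f, j, f)
  "eefjfeff" → prefix "eefjfe" already present; 2 new (f, f)
  "eejfejejje" → prefix "eejfe" already present; 5 new (j, e, j, j, e)
  "eejfjffeeej" → prefix "eejf" already present; 7 new (j, f, f, e, e, e, j)
  "eejfejjjej" → prefix "eejfej" already present; 4 new (j, j, e, j)
  "eejf" → prefix "eejf" already present; 0 new (none)
  "eejfjf" → prefix "eejfjf" already present; 0 new (none)
  "eejffjee" → prefix "eejf" already present; 4 new (f, j, e, e)
Total nodes = 10 + 8 + 8 + 1 + 0 + 6 + 2 + 5 + 7 + 4 + 0 + 0 + 4 = 55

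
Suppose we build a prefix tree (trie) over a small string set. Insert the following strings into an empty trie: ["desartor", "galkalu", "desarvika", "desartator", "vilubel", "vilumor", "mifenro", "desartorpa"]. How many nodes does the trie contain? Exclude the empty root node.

42

For each word, the new-node count is its length minus the longest prefix already in the trie:
  "desartor" → 8 new (d, e, s, a, r, t, o, r)
  "galkalu" → 7 new (g, a, l, k, a, l, u)
  "desarvika" → prefix "desar" already present; 4 new (v, i, k, a)
  "desartator" → prefix "desart" already present; 4 new (a, t, o, r)
  "vilubel" → 7 new (v, i, l, u, b, e, l)
  "vilumor" → prefix "vilu" already present; 3 new (m, o, r)
  "mifenro" → 7 new (m, i, f, e, n, r, o)
  "desartorpa" → prefix "desartor" already present; 2 new (p, a)
Total nodes = 8 + 7 + 4 + 4 + 7 + 3 + 7 + 2 = 42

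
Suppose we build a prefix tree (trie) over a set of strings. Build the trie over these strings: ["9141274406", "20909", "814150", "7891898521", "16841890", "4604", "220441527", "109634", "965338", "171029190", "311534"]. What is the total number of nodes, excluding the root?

For each word, the new-node count is its length minus the longest prefix already in the trie:
  "9141274406" → 10 new (9, 1, 4, 1, 2, 7, 4, 4, 0, 6)
  "20909" → 5 new (2, 0, 9, 0, 9)
  "814150" → 6 new (8, 1, 4, 1, 5, 0)
  "7891898521" → 10 new (7, 8, 9, 1, 8, 9, 8, 5, 2, 1)
  "16841890" → 8 new (1, 6, 8, 4, 1, 8, 9, 0)
  "4604" → 4 new (4, 6, 0, 4)
  "220441527" → prefix "2" already present; 8 new (2, 0, 4, 4, 1, 5, 2, 7)
  "109634" → prefix "1" already present; 5 new (0, 9, 6, 3, 4)
  "965338" → prefix "9" already present; 5 new (6, 5, 3, 3, 8)
  "171029190" → prefix "1" already present; 8 new (7, 1, 0, 2, 9, 1, 9, 0)
  "311534" → 6 new (3, 1, 1, 5, 3, 4)
Total nodes = 10 + 5 + 6 + 10 + 8 + 4 + 8 + 5 + 5 + 8 + 6 = 75

75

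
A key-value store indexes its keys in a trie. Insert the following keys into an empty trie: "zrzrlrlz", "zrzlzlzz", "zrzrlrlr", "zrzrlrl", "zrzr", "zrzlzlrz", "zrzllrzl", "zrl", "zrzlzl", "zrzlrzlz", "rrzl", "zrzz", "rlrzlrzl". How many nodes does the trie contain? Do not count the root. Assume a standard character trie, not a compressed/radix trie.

For each word, the new-node count is its length minus the longest prefix already in the trie:
  "zrzrlrlz" → 8 new (z, r, z, r, l, r, l, z)
  "zrzlzlzz" → prefix "zrz" already present; 5 new (l, z, l, z, z)
  "zrzrlrlr" → prefix "zrzrlrl" already present; 1 new (r)
  "zrzrlrl" → prefix "zrzrlrl" already present; 0 new (none)
  "zrzr" → prefix "zrzr" already present; 0 new (none)
  "zrzlzlrz" → prefix "zrzlzl" already present; 2 new (r, z)
  "zrzllrzl" → prefix "zrzl" already present; 4 new (l, r, z, l)
  "zrl" → prefix "zr" already present; 1 new (l)
  "zrzlzl" → prefix "zrzlzl" already present; 0 new (none)
  "zrzlrzlz" → prefix "zrzl" already present; 4 new (r, z, l, z)
  "rrzl" → 4 new (r, r, z, l)
  "zrzz" → prefix "zrz" already present; 1 new (z)
  "rlrzlrzl" → prefix "r" already present; 7 new (l, r, z, l, r, z, l)
Total nodes = 8 + 5 + 1 + 0 + 0 + 2 + 4 + 1 + 0 + 4 + 4 + 1 + 7 = 37

37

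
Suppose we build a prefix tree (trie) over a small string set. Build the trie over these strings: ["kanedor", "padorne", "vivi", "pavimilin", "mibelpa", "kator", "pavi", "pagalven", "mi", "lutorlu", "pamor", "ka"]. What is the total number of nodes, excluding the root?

51

Insert word by word; a character creates a node only if that edge doesn't already exist:
  "kanedor" → 7 new (k, a, n, e, d, o, r)
  "padorne" → 7 new (p, a, d, o, r, n, e)
  "vivi" → 4 new (v, i, v, i)
  "pavimilin" → prefix "pa" already present; 7 new (v, i, m, i, l, i, n)
  "mibelpa" → 7 new (m, i, b, e, l, p, a)
  "kator" → prefix "ka" already present; 3 new (t, o, r)
  "pavi" → prefix "pavi" already present; 0 new (none)
  "pagalven" → prefix "pa" already present; 6 new (g, a, l, v, e, n)
  "mi" → prefix "mi" already present; 0 new (none)
  "lutorlu" → 7 new (l, u, t, o, r, l, u)
  "pamor" → prefix "pa" already present; 3 new (m, o, r)
  "ka" → prefix "ka" already present; 0 new (none)
Total nodes = 7 + 7 + 4 + 7 + 7 + 3 + 0 + 6 + 0 + 7 + 3 + 0 = 51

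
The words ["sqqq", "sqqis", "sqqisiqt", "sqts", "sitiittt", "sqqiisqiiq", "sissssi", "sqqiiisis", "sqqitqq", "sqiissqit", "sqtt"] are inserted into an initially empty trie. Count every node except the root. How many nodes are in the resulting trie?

Insert word by word; a character creates a node only if that edge doesn't already exist:
  "sqqq" → 4 new (s, q, q, q)
  "sqqis" → prefix "sqq" already present; 2 new (i, s)
  "sqqisiqt" → prefix "sqqis" already present; 3 new (i, q, t)
  "sqts" → prefix "sq" already present; 2 new (t, s)
  "sitiittt" → prefix "s" already present; 7 new (i, t, i, i, t, t, t)
  "sqqiisqiiq" → prefix "sqqi" already present; 6 new (i, s, q, i, i, q)
  "sissssi" → prefix "si" already present; 5 new (s, s, s, s, i)
  "sqqiiisis" → prefix "sqqii" already present; 4 new (i, s, i, s)
  "sqqitqq" → prefix "sqqi" already present; 3 new (t, q, q)
  "sqiissqit" → prefix "sq" already present; 7 new (i, i, s, s, q, i, t)
  "sqtt" → prefix "sqt" already present; 1 new (t)
Total nodes = 4 + 2 + 3 + 2 + 7 + 6 + 5 + 4 + 3 + 7 + 1 = 44

44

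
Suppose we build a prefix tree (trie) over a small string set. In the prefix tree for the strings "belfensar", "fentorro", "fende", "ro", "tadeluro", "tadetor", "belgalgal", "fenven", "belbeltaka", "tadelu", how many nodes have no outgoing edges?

9

Leaves are exactly the stored words that no other stored word extends.
Those words: "belbeltaka", "belfensar", "belgalgal", "fende", "fentorro", "fenven", "ro", "tadeluro", "tadetor"
Leaf count: 9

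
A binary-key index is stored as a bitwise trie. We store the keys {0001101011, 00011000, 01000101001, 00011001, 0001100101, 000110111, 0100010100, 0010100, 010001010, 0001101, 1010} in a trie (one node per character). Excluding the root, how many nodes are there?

36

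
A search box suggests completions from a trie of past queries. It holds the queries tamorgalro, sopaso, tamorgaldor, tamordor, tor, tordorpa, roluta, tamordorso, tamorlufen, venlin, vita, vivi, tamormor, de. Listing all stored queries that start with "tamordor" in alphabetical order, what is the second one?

tamordorso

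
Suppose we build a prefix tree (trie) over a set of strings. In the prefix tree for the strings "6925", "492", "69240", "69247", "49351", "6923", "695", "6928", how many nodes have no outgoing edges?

A leaf is a node with no children — equivalently, the end of a word that is not a proper prefix of any other stored word.
Those words: "492", "49351", "6923", "69240", "69247", "6925", "6928", "695"
Leaf count: 8

8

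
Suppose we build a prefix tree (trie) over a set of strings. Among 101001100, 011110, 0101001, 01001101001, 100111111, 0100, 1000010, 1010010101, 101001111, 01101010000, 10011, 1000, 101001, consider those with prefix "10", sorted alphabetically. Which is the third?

10011

Filter for "10…" and sort: "1000", "1000010", "10011", "100111111", "101001", "1010010101", "101001100", "101001111"
The 3rd is 10011.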